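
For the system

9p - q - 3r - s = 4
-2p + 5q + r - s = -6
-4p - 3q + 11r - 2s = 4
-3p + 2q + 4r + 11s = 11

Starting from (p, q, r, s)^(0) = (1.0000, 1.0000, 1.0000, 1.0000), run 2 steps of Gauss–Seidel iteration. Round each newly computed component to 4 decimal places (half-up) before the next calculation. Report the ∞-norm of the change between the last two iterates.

Iteration 1:
  p = (4 - (-1)·1.0000 - (-3)·1.0000 - (-1)·1.0000) / (9) = 1.0000
  q = (-6 - (-2)·1.0000 - (1)·1.0000 - (-1)·1.0000) / (5) = -0.8000
  r = (4 - (-4)·1.0000 - (-3)·-0.8000 - (-2)·1.0000) / (11) = 0.6909
  s = (11 - (-3)·1.0000 - (2)·-0.8000 - (4)·0.6909) / (11) = 1.1669
Iteration 2:
  p = (4 - (-1)·-0.8000 - (-3)·0.6909 - (-1)·1.1669) / (9) = 0.7155
  q = (-6 - (-2)·0.7155 - (1)·0.6909 - (-1)·1.1669) / (5) = -0.8186
  r = (4 - (-4)·0.7155 - (-3)·-0.8186 - (-2)·1.1669) / (11) = 0.6127
  s = (11 - (-3)·0.7155 - (2)·-0.8186 - (4)·0.6127) / (11) = 1.1212
Change: (-0.2845, -0.0186, -0.0782, -0.0457) → max |·| = 0.2845

0.2845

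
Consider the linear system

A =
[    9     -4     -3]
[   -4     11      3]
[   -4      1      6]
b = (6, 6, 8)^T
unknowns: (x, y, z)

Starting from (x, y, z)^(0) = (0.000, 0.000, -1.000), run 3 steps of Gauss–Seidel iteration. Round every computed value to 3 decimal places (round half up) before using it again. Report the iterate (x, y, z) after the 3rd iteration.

(1.739, 0.566, 2.398)

Iteration 1:
  x = (6 - (-4)·0.000 - (-3)·-1.000) / (9) = 0.333
  y = (6 - (-4)·0.333 - (3)·-1.000) / (11) = 0.939
  z = (8 - (-4)·0.333 - (1)·0.939) / (6) = 1.399
Iteration 2:
  x = (6 - (-4)·0.939 - (-3)·1.399) / (9) = 1.550
  y = (6 - (-4)·1.550 - (3)·1.399) / (11) = 0.728
  z = (8 - (-4)·1.550 - (1)·0.728) / (6) = 2.245
Iteration 3:
  x = (6 - (-4)·0.728 - (-3)·2.245) / (9) = 1.739
  y = (6 - (-4)·1.739 - (3)·2.245) / (11) = 0.566
  z = (8 - (-4)·1.739 - (1)·0.566) / (6) = 2.398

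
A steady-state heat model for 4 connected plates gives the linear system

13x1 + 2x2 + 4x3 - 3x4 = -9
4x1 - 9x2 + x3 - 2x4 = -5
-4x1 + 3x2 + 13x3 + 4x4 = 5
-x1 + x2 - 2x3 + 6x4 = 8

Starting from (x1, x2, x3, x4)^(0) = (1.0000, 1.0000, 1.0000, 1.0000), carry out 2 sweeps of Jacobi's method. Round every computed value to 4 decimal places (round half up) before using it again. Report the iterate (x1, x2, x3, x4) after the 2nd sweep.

Iteration 1:
  x1 = (-9 - (2)·1.0000 - (4)·1.0000 - (-3)·1.0000) / (13) = -0.9231
  x2 = (-5 - (4)·1.0000 - (1)·1.0000 - (-2)·1.0000) / (-9) = 0.8889
  x3 = (5 - (-4)·1.0000 - (3)·1.0000 - (4)·1.0000) / (13) = 0.1538
  x4 = (8 - (-1)·1.0000 - (1)·1.0000 - (-2)·1.0000) / (6) = 1.6667
Iteration 2:
  x1 = (-9 - (2)·0.8889 - (4)·0.1538 - (-3)·1.6667) / (13) = -0.4918
  x2 = (-5 - (4)·-0.9231 - (1)·0.1538 - (-2)·1.6667) / (-9) = -0.2080
  x3 = (5 - (-4)·-0.9231 - (3)·0.8889 - (4)·1.6667) / (13) = -0.6174
  x4 = (8 - (-1)·-0.9231 - (1)·0.8889 - (-2)·0.1538) / (6) = 1.0826

(-0.4918, -0.2080, -0.6174, 1.0826)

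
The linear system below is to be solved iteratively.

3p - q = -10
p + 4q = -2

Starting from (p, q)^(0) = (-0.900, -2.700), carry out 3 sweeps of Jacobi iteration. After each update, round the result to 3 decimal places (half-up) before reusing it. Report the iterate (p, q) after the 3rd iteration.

(-3.147, 0.356)

Iteration 1:
  p = (-10 - (-1)·-2.700) / (3) = -4.233
  q = (-2 - (1)·-0.900) / (4) = -0.275
Iteration 2:
  p = (-10 - (-1)·-0.275) / (3) = -3.425
  q = (-2 - (1)·-4.233) / (4) = 0.558
Iteration 3:
  p = (-10 - (-1)·0.558) / (3) = -3.147
  q = (-2 - (1)·-3.425) / (4) = 0.356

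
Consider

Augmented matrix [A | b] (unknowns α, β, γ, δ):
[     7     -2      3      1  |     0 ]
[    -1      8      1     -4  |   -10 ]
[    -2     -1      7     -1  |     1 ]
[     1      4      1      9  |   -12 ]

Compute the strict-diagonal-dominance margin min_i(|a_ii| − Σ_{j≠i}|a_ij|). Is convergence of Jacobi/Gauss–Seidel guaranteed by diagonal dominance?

row 1: |7| − (2+3+1) = 1
row 2: |8| − (1+1+4) = 2
row 3: |7| − (2+1+1) = 3
row 4: |9| − (1+4+1) = 3
minimum over rows = 1 → strictly diagonally dominant (convergence guaranteed)

1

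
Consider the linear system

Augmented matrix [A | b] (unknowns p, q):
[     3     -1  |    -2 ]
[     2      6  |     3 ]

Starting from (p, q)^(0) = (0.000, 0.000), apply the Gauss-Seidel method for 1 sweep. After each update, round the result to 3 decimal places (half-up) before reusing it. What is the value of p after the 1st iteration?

-0.667

Iteration 1:
  p = (-2 - (-1)·0.000) / (3) = -0.667
  q = (3 - (2)·-0.667) / (6) = 0.722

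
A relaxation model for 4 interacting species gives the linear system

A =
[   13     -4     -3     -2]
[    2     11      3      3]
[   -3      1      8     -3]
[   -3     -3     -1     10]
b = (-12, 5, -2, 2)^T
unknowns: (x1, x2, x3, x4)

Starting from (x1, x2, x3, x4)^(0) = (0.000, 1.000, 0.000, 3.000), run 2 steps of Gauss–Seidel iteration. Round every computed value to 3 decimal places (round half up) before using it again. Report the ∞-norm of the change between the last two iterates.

Iteration 1:
  x1 = (-12 - (-4)·1.000 - (-3)·0.000 - (-2)·3.000) / (13) = -0.154
  x2 = (5 - (2)·-0.154 - (3)·0.000 - (3)·3.000) / (11) = -0.336
  x3 = (-2 - (-3)·-0.154 - (1)·-0.336 - (-3)·3.000) / (8) = 0.859
  x4 = (2 - (-3)·-0.154 - (-3)·-0.336 - (-1)·0.859) / (10) = 0.139
Iteration 2:
  x1 = (-12 - (-4)·-0.336 - (-3)·0.859 - (-2)·0.139) / (13) = -0.807
  x2 = (5 - (2)·-0.807 - (3)·0.859 - (3)·0.139) / (11) = 0.329
  x3 = (-2 - (-3)·-0.807 - (1)·0.329 - (-3)·0.139) / (8) = -0.542
  x4 = (2 - (-3)·-0.807 - (-3)·0.329 - (-1)·-0.542) / (10) = 0.002
Change: (-0.653, 0.665, -1.401, -0.137) → max |·| = 1.401

1.401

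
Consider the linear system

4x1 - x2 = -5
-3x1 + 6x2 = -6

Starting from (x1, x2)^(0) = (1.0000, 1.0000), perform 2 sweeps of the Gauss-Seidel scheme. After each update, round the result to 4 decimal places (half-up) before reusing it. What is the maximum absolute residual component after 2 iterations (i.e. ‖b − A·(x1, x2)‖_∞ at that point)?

Iteration 1:
  x1 = (-5 - (-1)·1.0000) / (4) = -1.0000
  x2 = (-6 - (-3)·-1.0000) / (6) = -1.5000
Iteration 2:
  x1 = (-5 - (-1)·-1.5000) / (4) = -1.6250
  x2 = (-6 - (-3)·-1.6250) / (6) = -1.8125
Residual b − A·x = (-0.3125, 0.0000); ∞-norm = 0.3125

0.3125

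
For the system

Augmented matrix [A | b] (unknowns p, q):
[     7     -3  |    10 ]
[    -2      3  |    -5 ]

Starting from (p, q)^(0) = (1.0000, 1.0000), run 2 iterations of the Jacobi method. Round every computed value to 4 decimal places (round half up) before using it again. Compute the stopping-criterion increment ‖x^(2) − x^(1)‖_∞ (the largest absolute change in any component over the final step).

Iteration 1:
  p = (10 - (-3)·1.0000) / (7) = 1.8571
  q = (-5 - (-2)·1.0000) / (3) = -1.0000
Iteration 2:
  p = (10 - (-3)·-1.0000) / (7) = 1.0000
  q = (-5 - (-2)·1.8571) / (3) = -0.4286
Change: (-0.8571, 0.5714) → max |·| = 0.8571

0.8571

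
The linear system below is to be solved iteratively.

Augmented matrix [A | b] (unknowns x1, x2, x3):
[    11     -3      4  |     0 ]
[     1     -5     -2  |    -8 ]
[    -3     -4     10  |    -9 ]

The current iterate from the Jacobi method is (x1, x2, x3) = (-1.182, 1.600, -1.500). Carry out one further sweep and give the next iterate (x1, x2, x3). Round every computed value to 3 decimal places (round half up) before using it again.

One sweep:
  x1 = (0 - (-3)·1.600 - (4)·-1.500) / (11) = 0.982
  x2 = (-8 - (1)·-1.182 - (-2)·-1.500) / (-5) = 1.964
  x3 = (-9 - (-3)·-1.182 - (-4)·1.600) / (10) = -0.615

(0.982, 1.964, -0.615)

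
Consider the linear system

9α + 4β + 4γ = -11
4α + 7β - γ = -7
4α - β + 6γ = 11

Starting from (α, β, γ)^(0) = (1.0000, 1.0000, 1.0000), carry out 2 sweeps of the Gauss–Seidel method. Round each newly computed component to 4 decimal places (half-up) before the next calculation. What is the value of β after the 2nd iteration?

1.0962

Iteration 1:
  α = (-11 - (4)·1.0000 - (4)·1.0000) / (9) = -2.1111
  β = (-7 - (4)·-2.1111 - (-1)·1.0000) / (7) = 0.3492
  γ = (11 - (4)·-2.1111 - (-1)·0.3492) / (6) = 3.2989
Iteration 2:
  α = (-11 - (4)·0.3492 - (4)·3.2989) / (9) = -2.8436
  β = (-7 - (4)·-2.8436 - (-1)·3.2989) / (7) = 1.0962
  γ = (11 - (4)·-2.8436 - (-1)·1.0962) / (6) = 3.9118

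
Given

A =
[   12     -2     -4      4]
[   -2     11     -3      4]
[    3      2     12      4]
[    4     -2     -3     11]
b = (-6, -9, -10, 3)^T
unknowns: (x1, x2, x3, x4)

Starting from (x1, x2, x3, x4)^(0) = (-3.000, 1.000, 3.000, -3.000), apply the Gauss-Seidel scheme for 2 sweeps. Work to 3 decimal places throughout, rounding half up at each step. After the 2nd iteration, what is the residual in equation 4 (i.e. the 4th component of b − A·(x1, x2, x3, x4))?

0.004

Iteration 1:
  x1 = (-6 - (-2)·1.000 - (-4)·3.000 - (4)·-3.000) / (12) = 1.667
  x2 = (-9 - (-2)·1.667 - (-3)·3.000 - (4)·-3.000) / (11) = 1.394
  x3 = (-10 - (3)·1.667 - (2)·1.394 - (4)·-3.000) / (12) = -0.482
  x4 = (3 - (4)·1.667 - (-2)·1.394 - (-3)·-0.482) / (11) = -0.211
Iteration 2:
  x1 = (-6 - (-2)·1.394 - (-4)·-0.482 - (4)·-0.211) / (12) = -0.358
  x2 = (-9 - (-2)·-0.358 - (-3)·-0.482 - (4)·-0.211) / (11) = -0.938
  x3 = (-10 - (3)·-0.358 - (2)·-0.938 - (4)·-0.211) / (12) = -0.517
  x4 = (3 - (4)·-0.358 - (-2)·-0.938 - (-3)·-0.517) / (11) = 0.091
Residual b − A·x = (-6.012, -1.313, -1.210, 0.004)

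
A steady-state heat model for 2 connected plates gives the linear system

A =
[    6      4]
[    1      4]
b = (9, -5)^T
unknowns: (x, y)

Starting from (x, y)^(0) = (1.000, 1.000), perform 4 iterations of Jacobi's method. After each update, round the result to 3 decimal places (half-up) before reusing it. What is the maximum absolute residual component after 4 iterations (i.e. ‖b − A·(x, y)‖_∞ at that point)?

0.278

Iteration 1:
  x = (9 - (4)·1.000) / (6) = 0.833
  y = (-5 - (1)·1.000) / (4) = -1.500
Iteration 2:
  x = (9 - (4)·-1.500) / (6) = 2.500
  y = (-5 - (1)·0.833) / (4) = -1.458
Iteration 3:
  x = (9 - (4)·-1.458) / (6) = 2.472
  y = (-5 - (1)·2.500) / (4) = -1.875
Iteration 4:
  x = (9 - (4)·-1.875) / (6) = 2.750
  y = (-5 - (1)·2.472) / (4) = -1.868
Residual b − A·x = (-0.028, -0.278); ∞-norm = 0.278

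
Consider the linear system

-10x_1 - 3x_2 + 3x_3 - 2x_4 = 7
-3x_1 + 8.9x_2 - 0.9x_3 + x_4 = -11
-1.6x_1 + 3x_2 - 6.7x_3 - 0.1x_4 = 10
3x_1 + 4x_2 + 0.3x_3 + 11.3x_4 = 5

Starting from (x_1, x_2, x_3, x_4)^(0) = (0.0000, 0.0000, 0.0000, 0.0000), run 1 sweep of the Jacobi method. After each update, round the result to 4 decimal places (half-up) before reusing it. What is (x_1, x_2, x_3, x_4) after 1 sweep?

(-0.7000, -1.2360, -1.4925, 0.4425)

Iteration 1:
  x_1 = (7 - (-3)·0.0000 - (3)·0.0000 - (-2)·0.0000) / (-10) = -0.7000
  x_2 = (-11 - (-3)·0.0000 - (-0.9)·0.0000 - (1)·0.0000) / (8.9) = -1.2360
  x_3 = (10 - (-1.6)·0.0000 - (3)·0.0000 - (-0.1)·0.0000) / (-6.7) = -1.4925
  x_4 = (5 - (3)·0.0000 - (4)·0.0000 - (0.3)·0.0000) / (11.3) = 0.4425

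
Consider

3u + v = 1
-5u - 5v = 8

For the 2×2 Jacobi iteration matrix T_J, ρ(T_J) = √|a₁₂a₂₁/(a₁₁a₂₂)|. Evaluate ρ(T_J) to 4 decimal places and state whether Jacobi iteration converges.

a₁₂a₂₁/(a₁₁a₂₂) = (1)·(-5) / ((3)·(-5)) = 0.333333
ρ = √|0.333333| = √0.333333 = 0.5774
ρ < 1, so Jacobi converges

0.5774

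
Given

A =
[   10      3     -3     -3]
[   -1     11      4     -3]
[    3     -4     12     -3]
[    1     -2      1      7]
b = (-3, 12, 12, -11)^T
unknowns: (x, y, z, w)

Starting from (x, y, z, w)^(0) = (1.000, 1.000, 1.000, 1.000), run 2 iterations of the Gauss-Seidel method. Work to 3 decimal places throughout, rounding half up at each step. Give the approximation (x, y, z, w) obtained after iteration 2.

(-0.579, 0.050, 0.783, -1.586)

Iteration 1:
  x = (-3 - (3)·1.000 - (-3)·1.000 - (-3)·1.000) / (10) = 0.000
  y = (12 - (-1)·0.000 - (4)·1.000 - (-3)·1.000) / (11) = 1.000
  z = (12 - (3)·0.000 - (-4)·1.000 - (-3)·1.000) / (12) = 1.583
  w = (-11 - (1)·0.000 - (-2)·1.000 - (1)·1.583) / (7) = -1.512
Iteration 2:
  x = (-3 - (3)·1.000 - (-3)·1.583 - (-3)·-1.512) / (10) = -0.579
  y = (12 - (-1)·-0.579 - (4)·1.583 - (-3)·-1.512) / (11) = 0.050
  z = (12 - (3)·-0.579 - (-4)·0.050 - (-3)·-1.512) / (12) = 0.783
  w = (-11 - (1)·-0.579 - (-2)·0.050 - (1)·0.783) / (7) = -1.586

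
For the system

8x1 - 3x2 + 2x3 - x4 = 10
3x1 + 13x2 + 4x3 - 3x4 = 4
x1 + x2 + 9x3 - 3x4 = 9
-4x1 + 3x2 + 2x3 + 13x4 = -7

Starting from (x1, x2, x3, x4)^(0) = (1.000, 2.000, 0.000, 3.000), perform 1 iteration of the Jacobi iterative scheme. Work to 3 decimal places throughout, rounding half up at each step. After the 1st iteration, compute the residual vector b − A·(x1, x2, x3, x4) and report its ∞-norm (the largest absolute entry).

21.866

Iteration 1:
  x1 = (10 - (-3)·2.000 - (2)·0.000 - (-1)·3.000) / (8) = 2.375
  x2 = (4 - (3)·1.000 - (4)·0.000 - (-3)·3.000) / (13) = 0.769
  x3 = (9 - (1)·1.000 - (1)·2.000 - (-3)·3.000) / (9) = 1.667
  x4 = (-7 - (-4)·1.000 - (3)·2.000 - (2)·0.000) / (13) = -0.692
Residual b − A·x = (-10.719, -21.866, -11.223, 5.855); ∞-norm = 21.866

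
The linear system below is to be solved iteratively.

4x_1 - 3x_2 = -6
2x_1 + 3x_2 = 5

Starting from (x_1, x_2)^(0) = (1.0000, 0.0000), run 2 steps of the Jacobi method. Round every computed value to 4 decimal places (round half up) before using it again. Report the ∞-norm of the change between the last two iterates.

Iteration 1:
  x_1 = (-6 - (-3)·0.0000) / (4) = -1.5000
  x_2 = (5 - (2)·1.0000) / (3) = 1.0000
Iteration 2:
  x_1 = (-6 - (-3)·1.0000) / (4) = -0.7500
  x_2 = (5 - (2)·-1.5000) / (3) = 2.6667
Change: (0.7500, 1.6667) → max |·| = 1.6667

1.6667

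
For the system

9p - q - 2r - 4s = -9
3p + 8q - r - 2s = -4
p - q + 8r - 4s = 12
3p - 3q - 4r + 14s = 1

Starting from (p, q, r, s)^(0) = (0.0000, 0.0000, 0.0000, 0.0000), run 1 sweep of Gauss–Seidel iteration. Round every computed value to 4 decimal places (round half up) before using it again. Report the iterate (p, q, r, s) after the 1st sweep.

(-1.0000, -0.1250, 1.6094, 0.7188)

Iteration 1:
  p = (-9 - (-1)·0.0000 - (-2)·0.0000 - (-4)·0.0000) / (9) = -1.0000
  q = (-4 - (3)·-1.0000 - (-1)·0.0000 - (-2)·0.0000) / (8) = -0.1250
  r = (12 - (1)·-1.0000 - (-1)·-0.1250 - (-4)·0.0000) / (8) = 1.6094
  s = (1 - (3)·-1.0000 - (-3)·-0.1250 - (-4)·1.6094) / (14) = 0.7188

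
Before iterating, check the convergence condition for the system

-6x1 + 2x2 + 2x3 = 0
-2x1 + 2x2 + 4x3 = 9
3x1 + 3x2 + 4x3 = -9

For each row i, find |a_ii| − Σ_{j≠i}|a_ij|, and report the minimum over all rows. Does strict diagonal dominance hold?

row 1: |-6| − (2+2) = 2
row 2: |2| − (2+4) = -4
row 3: |4| − (3+3) = -2
minimum over rows = -4 → not strictly diagonally dominant

-4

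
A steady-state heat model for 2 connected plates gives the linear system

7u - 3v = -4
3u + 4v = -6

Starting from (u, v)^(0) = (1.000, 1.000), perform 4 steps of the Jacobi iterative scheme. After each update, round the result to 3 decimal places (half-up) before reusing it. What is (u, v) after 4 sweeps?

(-0.721, -0.624)

Iteration 1:
  u = (-4 - (-3)·1.000) / (7) = -0.143
  v = (-6 - (3)·1.000) / (4) = -2.250
Iteration 2:
  u = (-4 - (-3)·-2.250) / (7) = -1.536
  v = (-6 - (3)·-0.143) / (4) = -1.393
Iteration 3:
  u = (-4 - (-3)·-1.393) / (7) = -1.168
  v = (-6 - (3)·-1.536) / (4) = -0.348
Iteration 4:
  u = (-4 - (-3)·-0.348) / (7) = -0.721
  v = (-6 - (3)·-1.168) / (4) = -0.624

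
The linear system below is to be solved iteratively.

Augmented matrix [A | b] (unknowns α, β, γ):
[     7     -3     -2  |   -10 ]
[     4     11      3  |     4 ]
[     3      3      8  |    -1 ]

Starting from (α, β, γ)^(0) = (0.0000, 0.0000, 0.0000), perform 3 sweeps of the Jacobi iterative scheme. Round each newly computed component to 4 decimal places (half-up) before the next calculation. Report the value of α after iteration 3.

-0.9571

Iteration 1:
  α = (-10 - (-3)·0.0000 - (-2)·0.0000) / (7) = -1.4286
  β = (4 - (4)·0.0000 - (3)·0.0000) / (11) = 0.3636
  γ = (-1 - (3)·0.0000 - (3)·0.0000) / (8) = -0.1250
Iteration 2:
  α = (-10 - (-3)·0.3636 - (-2)·-0.1250) / (7) = -1.3085
  β = (4 - (4)·-1.4286 - (3)·-0.1250) / (11) = 0.9172
  γ = (-1 - (3)·-1.4286 - (3)·0.3636) / (8) = 0.2744
Iteration 3:
  α = (-10 - (-3)·0.9172 - (-2)·0.2744) / (7) = -0.9571
  β = (4 - (4)·-1.3085 - (3)·0.2744) / (11) = 0.7646
  γ = (-1 - (3)·-1.3085 - (3)·0.9172) / (8) = 0.0217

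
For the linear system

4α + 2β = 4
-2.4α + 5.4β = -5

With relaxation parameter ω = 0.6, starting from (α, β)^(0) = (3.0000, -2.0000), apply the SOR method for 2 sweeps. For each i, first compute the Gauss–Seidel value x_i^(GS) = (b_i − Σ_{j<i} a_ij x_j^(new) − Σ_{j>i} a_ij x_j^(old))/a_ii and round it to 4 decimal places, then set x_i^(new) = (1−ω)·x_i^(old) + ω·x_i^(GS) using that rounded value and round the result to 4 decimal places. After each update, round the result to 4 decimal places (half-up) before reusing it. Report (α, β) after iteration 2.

(1.7747, -0.3686)

Iteration 1:
  α: GS value = (4 - (2)·-2.0000) / (4) = 2.0000;  α ← (1−ω)·3.0000 + ω·2.0000 = 2.4000
  β: GS value = (-5 - (-2.4)·2.4000) / (5.4) = 0.1407;  β ← (1−ω)·-2.0000 + ω·0.1407 = -0.7156
Iteration 2:
  α: GS value = (4 - (2)·-0.7156) / (4) = 1.3578;  α ← (1−ω)·2.4000 + ω·1.3578 = 1.7747
  β: GS value = (-5 - (-2.4)·1.7747) / (5.4) = -0.1372;  β ← (1−ω)·-0.7156 + ω·-0.1372 = -0.3686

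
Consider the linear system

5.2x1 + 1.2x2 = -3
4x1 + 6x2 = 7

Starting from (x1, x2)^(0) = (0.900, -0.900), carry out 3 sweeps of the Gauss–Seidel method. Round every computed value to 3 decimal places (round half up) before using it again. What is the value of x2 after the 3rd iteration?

Iteration 1:
  x1 = (-3 - (1.2)·-0.900) / (5.2) = -0.369
  x2 = (7 - (4)·-0.369) / (6) = 1.413
Iteration 2:
  x1 = (-3 - (1.2)·1.413) / (5.2) = -0.903
  x2 = (7 - (4)·-0.903) / (6) = 1.769
Iteration 3:
  x1 = (-3 - (1.2)·1.769) / (5.2) = -0.985
  x2 = (7 - (4)·-0.985) / (6) = 1.823

1.823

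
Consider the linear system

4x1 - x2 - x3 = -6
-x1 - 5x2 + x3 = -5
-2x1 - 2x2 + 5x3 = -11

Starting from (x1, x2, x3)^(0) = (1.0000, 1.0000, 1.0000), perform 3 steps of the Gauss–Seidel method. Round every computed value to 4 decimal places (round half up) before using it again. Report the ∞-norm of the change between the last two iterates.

Iteration 1:
  x1 = (-6 - (-1)·1.0000 - (-1)·1.0000) / (4) = -1.0000
  x2 = (-5 - (-1)·-1.0000 - (1)·1.0000) / (-5) = 1.4000
  x3 = (-11 - (-2)·-1.0000 - (-2)·1.4000) / (5) = -2.0400
Iteration 2:
  x1 = (-6 - (-1)·1.4000 - (-1)·-2.0400) / (4) = -1.6600
  x2 = (-5 - (-1)·-1.6600 - (1)·-2.0400) / (-5) = 0.9240
  x3 = (-11 - (-2)·-1.6600 - (-2)·0.9240) / (5) = -2.4944
Iteration 3:
  x1 = (-6 - (-1)·0.9240 - (-1)·-2.4944) / (4) = -1.8926
  x2 = (-5 - (-1)·-1.8926 - (1)·-2.4944) / (-5) = 0.8796
  x3 = (-11 - (-2)·-1.8926 - (-2)·0.8796) / (5) = -2.6052
Change: (-0.2326, -0.0444, -0.1108) → max |·| = 0.2326

0.2326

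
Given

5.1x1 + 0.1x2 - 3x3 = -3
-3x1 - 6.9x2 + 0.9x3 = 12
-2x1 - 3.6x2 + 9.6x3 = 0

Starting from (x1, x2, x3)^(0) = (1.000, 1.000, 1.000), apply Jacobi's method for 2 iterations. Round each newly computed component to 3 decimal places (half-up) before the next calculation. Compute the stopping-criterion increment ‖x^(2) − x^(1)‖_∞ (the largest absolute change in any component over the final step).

Iteration 1:
  x1 = (-3 - (0.1)·1.000 - (-3)·1.000) / (5.1) = -0.020
  x2 = (12 - (-3)·1.000 - (0.9)·1.000) / (-6.9) = -2.043
  x3 = (0 - (-2)·1.000 - (-3.6)·1.000) / (9.6) = 0.583
Iteration 2:
  x1 = (-3 - (0.1)·-2.043 - (-3)·0.583) / (5.1) = -0.205
  x2 = (12 - (-3)·-0.020 - (0.9)·0.583) / (-6.9) = -1.654
  x3 = (0 - (-2)·-0.020 - (-3.6)·-2.043) / (9.6) = -0.770
Change: (-0.185, 0.389, -1.353) → max |·| = 1.353

1.353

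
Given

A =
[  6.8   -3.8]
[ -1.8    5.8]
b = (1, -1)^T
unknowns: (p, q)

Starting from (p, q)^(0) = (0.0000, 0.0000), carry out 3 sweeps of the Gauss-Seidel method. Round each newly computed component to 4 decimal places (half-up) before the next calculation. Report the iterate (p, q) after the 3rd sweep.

(0.0639, -0.1526)

Iteration 1:
  p = (1 - (-3.8)·0.0000) / (6.8) = 0.1471
  q = (-1 - (-1.8)·0.1471) / (5.8) = -0.1268
Iteration 2:
  p = (1 - (-3.8)·-0.1268) / (6.8) = 0.0762
  q = (-1 - (-1.8)·0.0762) / (5.8) = -0.1488
Iteration 3:
  p = (1 - (-3.8)·-0.1488) / (6.8) = 0.0639
  q = (-1 - (-1.8)·0.0639) / (5.8) = -0.1526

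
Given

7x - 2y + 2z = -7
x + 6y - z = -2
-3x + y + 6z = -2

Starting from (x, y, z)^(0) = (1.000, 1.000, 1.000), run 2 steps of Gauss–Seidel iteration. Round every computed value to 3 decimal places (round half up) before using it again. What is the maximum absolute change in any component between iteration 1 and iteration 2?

0.345

Iteration 1:
  x = (-7 - (-2)·1.000 - (2)·1.000) / (7) = -1.000
  y = (-2 - (1)·-1.000 - (-1)·1.000) / (6) = 0.000
  z = (-2 - (-3)·-1.000 - (1)·0.000) / (6) = -0.833
Iteration 2:
  x = (-7 - (-2)·0.000 - (2)·-0.833) / (7) = -0.762
  y = (-2 - (1)·-0.762 - (-1)·-0.833) / (6) = -0.345
  z = (-2 - (-3)·-0.762 - (1)·-0.345) / (6) = -0.657
Change: (0.238, -0.345, 0.176) → max |·| = 0.345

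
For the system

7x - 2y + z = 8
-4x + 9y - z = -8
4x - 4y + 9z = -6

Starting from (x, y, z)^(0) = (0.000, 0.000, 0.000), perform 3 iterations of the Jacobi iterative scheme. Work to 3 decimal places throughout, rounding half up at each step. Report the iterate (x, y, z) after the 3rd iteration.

(1.237, -0.626, -1.306)

Iteration 1:
  x = (8 - (-2)·0.000 - (1)·0.000) / (7) = 1.143
  y = (-8 - (-4)·0.000 - (-1)·0.000) / (9) = -0.889
  z = (-6 - (4)·0.000 - (-4)·0.000) / (9) = -0.667
Iteration 2:
  x = (8 - (-2)·-0.889 - (1)·-0.667) / (7) = 0.984
  y = (-8 - (-4)·1.143 - (-1)·-0.667) / (9) = -0.455
  z = (-6 - (4)·1.143 - (-4)·-0.889) / (9) = -1.570
Iteration 3:
  x = (8 - (-2)·-0.455 - (1)·-1.570) / (7) = 1.237
  y = (-8 - (-4)·0.984 - (-1)·-1.570) / (9) = -0.626
  z = (-6 - (4)·0.984 - (-4)·-0.455) / (9) = -1.306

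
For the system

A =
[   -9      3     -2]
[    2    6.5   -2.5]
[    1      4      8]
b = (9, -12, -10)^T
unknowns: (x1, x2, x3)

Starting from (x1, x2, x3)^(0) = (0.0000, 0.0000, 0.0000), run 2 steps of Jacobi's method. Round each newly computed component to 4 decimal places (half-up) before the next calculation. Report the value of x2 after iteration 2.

Iteration 1:
  x1 = (9 - (3)·0.0000 - (-2)·0.0000) / (-9) = -1.0000
  x2 = (-12 - (2)·0.0000 - (-2.5)·0.0000) / (6.5) = -1.8462
  x3 = (-10 - (1)·0.0000 - (4)·0.0000) / (8) = -1.2500
Iteration 2:
  x1 = (9 - (3)·-1.8462 - (-2)·-1.2500) / (-9) = -1.3376
  x2 = (-12 - (2)·-1.0000 - (-2.5)·-1.2500) / (6.5) = -2.0192
  x3 = (-10 - (1)·-1.0000 - (4)·-1.8462) / (8) = -0.2019

-2.0192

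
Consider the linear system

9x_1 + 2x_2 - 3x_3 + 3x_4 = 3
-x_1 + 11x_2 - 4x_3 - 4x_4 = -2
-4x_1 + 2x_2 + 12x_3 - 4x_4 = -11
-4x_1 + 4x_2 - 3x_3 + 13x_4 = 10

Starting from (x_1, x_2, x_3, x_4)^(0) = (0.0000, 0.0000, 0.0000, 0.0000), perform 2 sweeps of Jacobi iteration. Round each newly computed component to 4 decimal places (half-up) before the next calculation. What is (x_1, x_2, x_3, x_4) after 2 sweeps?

Iteration 1:
  x_1 = (3 - (2)·0.0000 - (-3)·0.0000 - (3)·0.0000) / (9) = 0.3333
  x_2 = (-2 - (-1)·0.0000 - (-4)·0.0000 - (-4)·0.0000) / (11) = -0.1818
  x_3 = (-11 - (-4)·0.0000 - (2)·0.0000 - (-4)·0.0000) / (12) = -0.9167
  x_4 = (10 - (-4)·0.0000 - (4)·0.0000 - (-3)·0.0000) / (13) = 0.7692
Iteration 2:
  x_1 = (3 - (2)·-0.1818 - (-3)·-0.9167 - (3)·0.7692) / (9) = -0.1882
  x_2 = (-2 - (-1)·0.3333 - (-4)·-0.9167 - (-4)·0.7692) / (11) = -0.2052
  x_3 = (-11 - (-4)·0.3333 - (2)·-0.1818 - (-4)·0.7692) / (12) = -0.5189
  x_4 = (10 - (-4)·0.3333 - (4)·-0.1818 - (-3)·-0.9167) / (13) = 0.7162

(-0.1882, -0.2052, -0.5189, 0.7162)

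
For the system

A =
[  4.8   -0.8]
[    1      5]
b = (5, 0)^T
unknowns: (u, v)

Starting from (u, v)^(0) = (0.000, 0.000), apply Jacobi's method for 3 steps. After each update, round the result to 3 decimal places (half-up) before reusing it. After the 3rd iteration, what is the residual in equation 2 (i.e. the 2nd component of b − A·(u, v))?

0.033

Iteration 1:
  u = (5 - (-0.8)·0.000) / (4.8) = 1.042
  v = (0 - (1)·0.000) / (5) = 0.000
Iteration 2:
  u = (5 - (-0.8)·0.000) / (4.8) = 1.042
  v = (0 - (1)·1.042) / (5) = -0.208
Iteration 3:
  u = (5 - (-0.8)·-0.208) / (4.8) = 1.007
  v = (0 - (1)·1.042) / (5) = -0.208
Residual b − A·x = (0.000, 0.033)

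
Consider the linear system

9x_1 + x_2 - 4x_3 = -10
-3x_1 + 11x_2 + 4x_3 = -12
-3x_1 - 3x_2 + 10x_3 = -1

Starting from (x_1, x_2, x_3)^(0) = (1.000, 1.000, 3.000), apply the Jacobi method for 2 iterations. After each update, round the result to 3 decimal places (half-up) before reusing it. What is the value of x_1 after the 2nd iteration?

-0.677

Iteration 1:
  x_1 = (-10 - (1)·1.000 - (-4)·3.000) / (9) = 0.111
  x_2 = (-12 - (-3)·1.000 - (4)·3.000) / (11) = -1.909
  x_3 = (-1 - (-3)·1.000 - (-3)·1.000) / (10) = 0.500
Iteration 2:
  x_1 = (-10 - (1)·-1.909 - (-4)·0.500) / (9) = -0.677
  x_2 = (-12 - (-3)·0.111 - (4)·0.500) / (11) = -1.242
  x_3 = (-1 - (-3)·0.111 - (-3)·-1.909) / (10) = -0.639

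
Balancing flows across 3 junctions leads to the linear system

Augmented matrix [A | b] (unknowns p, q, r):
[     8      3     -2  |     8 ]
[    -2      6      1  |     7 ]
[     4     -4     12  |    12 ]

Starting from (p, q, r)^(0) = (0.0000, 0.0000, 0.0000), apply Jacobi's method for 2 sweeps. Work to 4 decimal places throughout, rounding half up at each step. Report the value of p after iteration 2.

0.8125

Iteration 1:
  p = (8 - (3)·0.0000 - (-2)·0.0000) / (8) = 1.0000
  q = (7 - (-2)·0.0000 - (1)·0.0000) / (6) = 1.1667
  r = (12 - (4)·0.0000 - (-4)·0.0000) / (12) = 1.0000
Iteration 2:
  p = (8 - (3)·1.1667 - (-2)·1.0000) / (8) = 0.8125
  q = (7 - (-2)·1.0000 - (1)·1.0000) / (6) = 1.3333
  r = (12 - (4)·1.0000 - (-4)·1.1667) / (12) = 1.0556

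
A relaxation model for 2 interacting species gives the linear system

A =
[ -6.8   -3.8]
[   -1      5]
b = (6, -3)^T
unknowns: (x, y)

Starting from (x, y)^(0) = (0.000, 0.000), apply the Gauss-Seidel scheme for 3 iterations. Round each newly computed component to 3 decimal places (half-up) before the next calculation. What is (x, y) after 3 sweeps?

Iteration 1:
  x = (6 - (-3.8)·0.000) / (-6.8) = -0.882
  y = (-3 - (-1)·-0.882) / (5) = -0.776
Iteration 2:
  x = (6 - (-3.8)·-0.776) / (-6.8) = -0.449
  y = (-3 - (-1)·-0.449) / (5) = -0.690
Iteration 3:
  x = (6 - (-3.8)·-0.690) / (-6.8) = -0.497
  y = (-3 - (-1)·-0.497) / (5) = -0.699

(-0.497, -0.699)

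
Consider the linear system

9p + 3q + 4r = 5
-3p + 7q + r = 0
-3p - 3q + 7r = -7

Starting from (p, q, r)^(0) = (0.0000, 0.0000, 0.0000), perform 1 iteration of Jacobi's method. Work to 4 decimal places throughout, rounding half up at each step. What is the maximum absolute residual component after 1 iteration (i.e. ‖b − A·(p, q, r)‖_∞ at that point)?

Iteration 1:
  p = (5 - (3)·0.0000 - (4)·0.0000) / (9) = 0.5556
  q = (0 - (-3)·0.0000 - (1)·0.0000) / (7) = 0.0000
  r = (-7 - (-3)·0.0000 - (-3)·0.0000) / (7) = -1.0000
Residual b − A·x = (3.9996, 2.6668, 1.6668); ∞-norm = 3.9996

3.9996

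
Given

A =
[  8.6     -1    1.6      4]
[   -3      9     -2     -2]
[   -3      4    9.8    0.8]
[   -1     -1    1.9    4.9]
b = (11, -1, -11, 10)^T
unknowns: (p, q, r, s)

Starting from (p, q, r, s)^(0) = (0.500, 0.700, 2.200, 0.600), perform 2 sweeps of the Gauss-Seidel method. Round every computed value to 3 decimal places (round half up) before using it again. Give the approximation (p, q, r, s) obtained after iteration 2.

(0.289, 0.330, -1.399, 2.710)

Iteration 1:
  p = (11 - (-1)·0.700 - (1.6)·2.200 - (4)·0.600) / (8.6) = 0.672
  q = (-1 - (-3)·0.672 - (-2)·2.200 - (-2)·0.600) / (9) = 0.735
  r = (-11 - (-3)·0.672 - (4)·0.735 - (0.8)·0.600) / (9.8) = -1.266
  s = (10 - (-1)·0.672 - (-1)·0.735 - (1.9)·-1.266) / (4.9) = 2.819
Iteration 2:
  p = (11 - (-1)·0.735 - (1.6)·-1.266 - (4)·2.819) / (8.6) = 0.289
  q = (-1 - (-3)·0.289 - (-2)·-1.266 - (-2)·2.819) / (9) = 0.330
  r = (-11 - (-3)·0.289 - (4)·0.330 - (0.8)·2.819) / (9.8) = -1.399
  s = (10 - (-1)·0.289 - (-1)·0.330 - (1.9)·-1.399) / (4.9) = 2.710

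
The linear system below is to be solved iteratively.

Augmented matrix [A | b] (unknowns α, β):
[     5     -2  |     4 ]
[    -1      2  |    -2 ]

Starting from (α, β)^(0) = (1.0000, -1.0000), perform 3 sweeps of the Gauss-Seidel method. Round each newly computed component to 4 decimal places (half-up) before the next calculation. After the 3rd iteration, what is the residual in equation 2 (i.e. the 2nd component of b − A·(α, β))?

0.0000

Iteration 1:
  α = (4 - (-2)·-1.0000) / (5) = 0.4000
  β = (-2 - (-1)·0.4000) / (2) = -0.8000
Iteration 2:
  α = (4 - (-2)·-0.8000) / (5) = 0.4800
  β = (-2 - (-1)·0.4800) / (2) = -0.7600
Iteration 3:
  α = (4 - (-2)·-0.7600) / (5) = 0.4960
  β = (-2 - (-1)·0.4960) / (2) = -0.7520
Residual b − A·x = (0.0160, 0.0000)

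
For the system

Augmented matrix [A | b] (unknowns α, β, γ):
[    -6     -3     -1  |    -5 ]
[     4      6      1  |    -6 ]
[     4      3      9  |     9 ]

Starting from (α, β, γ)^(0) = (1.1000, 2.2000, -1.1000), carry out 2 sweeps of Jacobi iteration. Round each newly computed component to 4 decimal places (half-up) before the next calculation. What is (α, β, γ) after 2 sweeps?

Iteration 1:
  α = (-5 - (-3)·2.2000 - (-1)·-1.1000) / (-6) = -0.0833
  β = (-6 - (4)·1.1000 - (1)·-1.1000) / (6) = -1.5500
  γ = (9 - (4)·1.1000 - (3)·2.2000) / (9) = -0.2222
Iteration 2:
  α = (-5 - (-3)·-1.5500 - (-1)·-0.2222) / (-6) = 1.6454
  β = (-6 - (4)·-0.0833 - (1)·-0.2222) / (6) = -0.9074
  γ = (9 - (4)·-0.0833 - (3)·-1.5500) / (9) = 1.5537

(1.6454, -0.9074, 1.5537)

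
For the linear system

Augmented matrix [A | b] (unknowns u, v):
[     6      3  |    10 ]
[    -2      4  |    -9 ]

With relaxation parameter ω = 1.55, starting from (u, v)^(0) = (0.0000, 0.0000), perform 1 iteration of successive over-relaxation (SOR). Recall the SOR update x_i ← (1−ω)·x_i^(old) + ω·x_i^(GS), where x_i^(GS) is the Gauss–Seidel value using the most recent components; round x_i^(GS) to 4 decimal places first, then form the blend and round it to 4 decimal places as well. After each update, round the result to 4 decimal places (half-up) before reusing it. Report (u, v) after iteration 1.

(2.5834, -1.4854)

Iteration 1:
  u: GS value = (10 - (3)·0.0000) / (6) = 1.6667;  u ← (1−ω)·0.0000 + ω·1.6667 = 2.5834
  v: GS value = (-9 - (-2)·2.5834) / (4) = -0.9583;  v ← (1−ω)·0.0000 + ω·-0.9583 = -1.4854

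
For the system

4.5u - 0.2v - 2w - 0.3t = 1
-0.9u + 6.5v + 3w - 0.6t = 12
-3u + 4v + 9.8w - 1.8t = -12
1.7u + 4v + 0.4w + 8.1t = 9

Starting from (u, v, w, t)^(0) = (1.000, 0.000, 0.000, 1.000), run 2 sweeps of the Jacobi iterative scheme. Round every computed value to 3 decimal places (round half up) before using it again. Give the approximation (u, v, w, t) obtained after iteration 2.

Iteration 1:
  u = (1 - (-0.2)·0.000 - (-2)·0.000 - (-0.3)·1.000) / (4.5) = 0.289
  v = (12 - (-0.9)·1.000 - (3)·0.000 - (-0.6)·1.000) / (6.5) = 2.077
  w = (-12 - (-3)·1.000 - (4)·0.000 - (-1.8)·1.000) / (9.8) = -0.735
  t = (9 - (1.7)·1.000 - (4)·0.000 - (0.4)·0.000) / (8.1) = 0.901
Iteration 2:
  u = (1 - (-0.2)·2.077 - (-2)·-0.735 - (-0.3)·0.901) / (4.5) = 0.048
  v = (12 - (-0.9)·0.289 - (3)·-0.735 - (-0.6)·0.901) / (6.5) = 2.309
  w = (-12 - (-3)·0.289 - (4)·2.077 - (-1.8)·0.901) / (9.8) = -1.818
  t = (9 - (1.7)·0.289 - (4)·2.077 - (0.4)·-0.735) / (8.1) = 0.061

(0.048, 2.309, -1.818, 0.061)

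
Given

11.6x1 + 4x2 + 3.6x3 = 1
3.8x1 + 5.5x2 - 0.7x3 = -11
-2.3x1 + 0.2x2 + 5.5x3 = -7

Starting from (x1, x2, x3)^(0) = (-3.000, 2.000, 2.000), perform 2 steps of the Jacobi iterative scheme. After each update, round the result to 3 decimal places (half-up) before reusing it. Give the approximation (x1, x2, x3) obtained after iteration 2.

Iteration 1:
  x1 = (1 - (4)·2.000 - (3.6)·2.000) / (11.6) = -1.224
  x2 = (-11 - (3.8)·-3.000 - (-0.7)·2.000) / (5.5) = 0.327
  x3 = (-7 - (-2.3)·-3.000 - (0.2)·2.000) / (5.5) = -2.600
Iteration 2:
  x1 = (1 - (4)·0.327 - (3.6)·-2.600) / (11.6) = 0.780
  x2 = (-11 - (3.8)·-1.224 - (-0.7)·-2.600) / (5.5) = -1.485
  x3 = (-7 - (-2.3)·-1.224 - (0.2)·0.327) / (5.5) = -1.796

(0.780, -1.485, -1.796)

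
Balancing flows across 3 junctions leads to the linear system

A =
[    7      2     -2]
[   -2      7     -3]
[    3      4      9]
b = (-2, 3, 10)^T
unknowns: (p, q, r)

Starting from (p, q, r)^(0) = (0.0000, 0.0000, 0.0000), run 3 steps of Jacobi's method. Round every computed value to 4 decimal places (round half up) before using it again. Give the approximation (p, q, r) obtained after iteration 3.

(-0.2306, 0.8380, 0.7755)

Iteration 1:
  p = (-2 - (2)·0.0000 - (-2)·0.0000) / (7) = -0.2857
  q = (3 - (-2)·0.0000 - (-3)·0.0000) / (7) = 0.4286
  r = (10 - (3)·0.0000 - (4)·0.0000) / (9) = 1.1111
Iteration 2:
  p = (-2 - (2)·0.4286 - (-2)·1.1111) / (7) = -0.0907
  q = (3 - (-2)·-0.2857 - (-3)·1.1111) / (7) = 0.8231
  r = (10 - (3)·-0.2857 - (4)·0.4286) / (9) = 1.0159
Iteration 3:
  p = (-2 - (2)·0.8231 - (-2)·1.0159) / (7) = -0.2306
  q = (3 - (-2)·-0.0907 - (-3)·1.0159) / (7) = 0.8380
  r = (10 - (3)·-0.0907 - (4)·0.8231) / (9) = 0.7755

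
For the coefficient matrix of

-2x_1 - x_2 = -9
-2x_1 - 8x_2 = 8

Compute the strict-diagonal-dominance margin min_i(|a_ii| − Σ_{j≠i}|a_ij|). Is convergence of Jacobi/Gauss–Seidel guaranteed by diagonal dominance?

1

row 1: |-2| − (1) = 1
row 2: |-8| − (2) = 6
minimum over rows = 1 → strictly diagonally dominant (convergence guaranteed)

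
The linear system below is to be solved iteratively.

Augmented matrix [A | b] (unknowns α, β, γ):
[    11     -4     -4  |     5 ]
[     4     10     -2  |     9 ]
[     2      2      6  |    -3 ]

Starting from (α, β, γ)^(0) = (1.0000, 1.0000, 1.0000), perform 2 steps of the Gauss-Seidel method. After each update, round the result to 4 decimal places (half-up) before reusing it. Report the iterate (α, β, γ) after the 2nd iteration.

Iteration 1:
  α = (5 - (-4)·1.0000 - (-4)·1.0000) / (11) = 1.1818
  β = (9 - (4)·1.1818 - (-2)·1.0000) / (10) = 0.6273
  γ = (-3 - (2)·1.1818 - (2)·0.6273) / (6) = -1.1030
Iteration 2:
  α = (5 - (-4)·0.6273 - (-4)·-1.1030) / (11) = 0.2816
  β = (9 - (4)·0.2816 - (-2)·-1.1030) / (10) = 0.5668
  γ = (-3 - (2)·0.2816 - (2)·0.5668) / (6) = -0.7828

(0.2816, 0.5668, -0.7828)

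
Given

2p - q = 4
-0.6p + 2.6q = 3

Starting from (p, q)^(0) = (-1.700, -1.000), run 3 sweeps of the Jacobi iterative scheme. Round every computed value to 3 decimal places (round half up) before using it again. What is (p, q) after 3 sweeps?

Iteration 1:
  p = (4 - (-1)·-1.000) / (2) = 1.500
  q = (3 - (-0.6)·-1.700) / (2.6) = 0.762
Iteration 2:
  p = (4 - (-1)·0.762) / (2) = 2.381
  q = (3 - (-0.6)·1.500) / (2.6) = 1.500
Iteration 3:
  p = (4 - (-1)·1.500) / (2) = 2.750
  q = (3 - (-0.6)·2.381) / (2.6) = 1.703

(2.750, 1.703)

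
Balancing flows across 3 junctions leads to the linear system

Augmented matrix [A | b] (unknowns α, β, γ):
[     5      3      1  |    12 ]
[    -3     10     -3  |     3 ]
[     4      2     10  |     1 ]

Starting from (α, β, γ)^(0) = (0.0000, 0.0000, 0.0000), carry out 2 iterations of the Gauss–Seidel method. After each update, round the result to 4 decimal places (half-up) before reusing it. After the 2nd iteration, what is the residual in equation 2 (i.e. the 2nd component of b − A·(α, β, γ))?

Iteration 1:
  α = (12 - (3)·0.0000 - (1)·0.0000) / (5) = 2.4000
  β = (3 - (-3)·2.4000 - (-3)·0.0000) / (10) = 1.0200
  γ = (1 - (4)·2.4000 - (2)·1.0200) / (10) = -1.0640
Iteration 2:
  α = (12 - (3)·1.0200 - (1)·-1.0640) / (5) = 2.0008
  β = (3 - (-3)·2.0008 - (-3)·-1.0640) / (10) = 0.5810
  γ = (1 - (4)·2.0008 - (2)·0.5810) / (10) = -0.8165
Residual b − A·x = (1.0695, 0.7429, -0.0002)

0.7429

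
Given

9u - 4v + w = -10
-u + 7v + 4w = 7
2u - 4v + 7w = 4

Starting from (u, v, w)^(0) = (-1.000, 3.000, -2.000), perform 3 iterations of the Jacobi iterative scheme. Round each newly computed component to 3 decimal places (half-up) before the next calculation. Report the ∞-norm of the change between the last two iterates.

Iteration 1:
  u = (-10 - (-4)·3.000 - (1)·-2.000) / (9) = 0.444
  v = (7 - (-1)·-1.000 - (4)·-2.000) / (7) = 2.000
  w = (4 - (2)·-1.000 - (-4)·3.000) / (7) = 2.571
Iteration 2:
  u = (-10 - (-4)·2.000 - (1)·2.571) / (9) = -0.508
  v = (7 - (-1)·0.444 - (4)·2.571) / (7) = -0.406
  w = (4 - (2)·0.444 - (-4)·2.000) / (7) = 1.587
Iteration 3:
  u = (-10 - (-4)·-0.406 - (1)·1.587) / (9) = -1.468
  v = (7 - (-1)·-0.508 - (4)·1.587) / (7) = 0.021
  w = (4 - (2)·-0.508 - (-4)·-0.406) / (7) = 0.485
Change: (-0.960, 0.427, -1.102) → max |·| = 1.102

1.102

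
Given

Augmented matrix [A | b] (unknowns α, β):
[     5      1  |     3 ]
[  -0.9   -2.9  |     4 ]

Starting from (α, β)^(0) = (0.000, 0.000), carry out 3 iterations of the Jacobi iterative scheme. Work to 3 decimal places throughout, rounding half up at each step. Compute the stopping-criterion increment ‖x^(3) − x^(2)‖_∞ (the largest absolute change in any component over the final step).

0.085

Iteration 1:
  α = (3 - (1)·0.000) / (5) = 0.600
  β = (4 - (-0.9)·0.000) / (-2.9) = -1.379
Iteration 2:
  α = (3 - (1)·-1.379) / (5) = 0.876
  β = (4 - (-0.9)·0.600) / (-2.9) = -1.566
Iteration 3:
  α = (3 - (1)·-1.566) / (5) = 0.913
  β = (4 - (-0.9)·0.876) / (-2.9) = -1.651
Change: (0.037, -0.085) → max |·| = 0.085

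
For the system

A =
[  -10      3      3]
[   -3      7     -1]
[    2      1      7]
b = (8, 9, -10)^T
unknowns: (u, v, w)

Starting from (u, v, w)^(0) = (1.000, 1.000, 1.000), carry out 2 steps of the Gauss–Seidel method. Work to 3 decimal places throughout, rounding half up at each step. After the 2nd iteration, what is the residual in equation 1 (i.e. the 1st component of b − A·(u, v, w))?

Iteration 1:
  u = (8 - (3)·1.000 - (3)·1.000) / (-10) = -0.200
  v = (9 - (-3)·-0.200 - (-1)·1.000) / (7) = 1.343
  w = (-10 - (2)·-0.200 - (1)·1.343) / (7) = -1.563
Iteration 2:
  u = (8 - (3)·1.343 - (3)·-1.563) / (-10) = -0.866
  v = (9 - (-3)·-0.866 - (-1)·-1.563) / (7) = 0.691
  w = (-10 - (2)·-0.866 - (1)·0.691) / (7) = -1.280
Residual b − A·x = (1.107, 0.285, 0.001)

1.107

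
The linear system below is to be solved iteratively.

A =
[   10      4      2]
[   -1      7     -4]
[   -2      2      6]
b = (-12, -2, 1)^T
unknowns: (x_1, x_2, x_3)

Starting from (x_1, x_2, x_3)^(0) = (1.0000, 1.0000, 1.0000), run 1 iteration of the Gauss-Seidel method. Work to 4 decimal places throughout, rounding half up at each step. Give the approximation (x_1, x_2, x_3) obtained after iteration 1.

(-1.8000, 0.0286, -0.4429)

Iteration 1:
  x_1 = (-12 - (4)·1.0000 - (2)·1.0000) / (10) = -1.8000
  x_2 = (-2 - (-1)·-1.8000 - (-4)·1.0000) / (7) = 0.0286
  x_3 = (1 - (-2)·-1.8000 - (2)·0.0286) / (6) = -0.4429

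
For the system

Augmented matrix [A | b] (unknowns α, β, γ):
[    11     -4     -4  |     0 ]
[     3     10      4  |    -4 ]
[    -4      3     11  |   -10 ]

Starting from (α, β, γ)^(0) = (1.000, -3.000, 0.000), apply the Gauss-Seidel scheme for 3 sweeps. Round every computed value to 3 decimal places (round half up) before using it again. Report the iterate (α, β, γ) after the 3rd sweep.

(-0.326, 0.162, -1.072)

Iteration 1:
  α = (0 - (-4)·-3.000 - (-4)·0.000) / (11) = -1.091
  β = (-4 - (3)·-1.091 - (4)·0.000) / (10) = -0.073
  γ = (-10 - (-4)·-1.091 - (3)·-0.073) / (11) = -1.286
Iteration 2:
  α = (0 - (-4)·-0.073 - (-4)·-1.286) / (11) = -0.494
  β = (-4 - (3)·-0.494 - (4)·-1.286) / (10) = 0.263
  γ = (-10 - (-4)·-0.494 - (3)·0.263) / (11) = -1.160
Iteration 3:
  α = (0 - (-4)·0.263 - (-4)·-1.160) / (11) = -0.326
  β = (-4 - (3)·-0.326 - (4)·-1.160) / (10) = 0.162
  γ = (-10 - (-4)·-0.326 - (3)·0.162) / (11) = -1.072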